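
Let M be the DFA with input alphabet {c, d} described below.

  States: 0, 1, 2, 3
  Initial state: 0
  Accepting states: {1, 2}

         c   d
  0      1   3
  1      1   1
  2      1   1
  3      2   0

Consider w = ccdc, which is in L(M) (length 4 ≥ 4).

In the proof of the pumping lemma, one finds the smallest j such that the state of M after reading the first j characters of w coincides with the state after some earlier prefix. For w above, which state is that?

1

Run of M on w = c c d c:
  step 0: 0  (start)
  step 1: 1  (read c: 0→1)
  step 2: 1  (read c: 1→1)   ← first repeat (1 seen earlier)
  step 3: 1  (read d: 1→1)
  step 4: 1  (read c: 1→1)

The earliest repeat is at step j = 2: M is in 1, which it already visited at step i = 1.
With |Q| = 4, pigeonhole forces a state repeat no later than step 4; the substring read between the first and second visits to that state can be pumped.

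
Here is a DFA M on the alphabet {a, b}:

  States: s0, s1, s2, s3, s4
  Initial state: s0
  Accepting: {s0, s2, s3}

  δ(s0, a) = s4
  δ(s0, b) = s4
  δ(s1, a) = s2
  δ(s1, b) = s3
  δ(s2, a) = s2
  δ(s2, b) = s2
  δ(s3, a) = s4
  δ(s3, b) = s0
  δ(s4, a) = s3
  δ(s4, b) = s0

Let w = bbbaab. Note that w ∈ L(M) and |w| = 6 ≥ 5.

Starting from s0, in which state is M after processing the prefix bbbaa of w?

s4

Run of M on the first 5 characters of w = b b b a a:
  step 0: s0  (start)
  step 1: s4  (read b: s0→s4)
  step 2: s0  (read b: s4→s0)
  step 3: s4  (read b: s0→s4)
  step 4: s3  (read a: s4→s3)
  step 5: s4  (read a: s3→s4)

After reading 5 characters, M is in state s4.
(This kind of state-tracing is the core of the pumping-lemma construction: with 5 states, pigeonhole forces a repeat within the first 5 steps.)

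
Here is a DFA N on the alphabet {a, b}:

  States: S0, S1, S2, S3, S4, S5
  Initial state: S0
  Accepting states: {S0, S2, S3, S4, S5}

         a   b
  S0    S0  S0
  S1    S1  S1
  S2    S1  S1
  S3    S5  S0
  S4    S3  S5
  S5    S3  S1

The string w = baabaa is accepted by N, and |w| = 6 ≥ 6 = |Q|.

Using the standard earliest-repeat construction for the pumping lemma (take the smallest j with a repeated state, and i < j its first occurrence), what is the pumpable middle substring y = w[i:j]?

Run of N on w = b a a b a a:
  step 0: S0  (start)
  step 1: S0  (read b: S0→S0)   ← first repeat (S0 seen earlier)
  step 2: S0  (read a: S0→S0)
  step 3: S0  (read a: S0→S0)
  step 4: S0  (read b: S0→S0)
  step 5: S0  (read a: S0→S0)
  step 6: S0  (read a: S0→S0)

So i = 0, j = 1, giving x = w[0:0] = ε, y = w[0:1] = b, z = w[1:6] = aabaa.
Check: |xy| = 1 ≤ 6 and |y| = 1 ≥ 1. Reading y takes N from S0 back to S0, so every xyⁱz is accepted.

b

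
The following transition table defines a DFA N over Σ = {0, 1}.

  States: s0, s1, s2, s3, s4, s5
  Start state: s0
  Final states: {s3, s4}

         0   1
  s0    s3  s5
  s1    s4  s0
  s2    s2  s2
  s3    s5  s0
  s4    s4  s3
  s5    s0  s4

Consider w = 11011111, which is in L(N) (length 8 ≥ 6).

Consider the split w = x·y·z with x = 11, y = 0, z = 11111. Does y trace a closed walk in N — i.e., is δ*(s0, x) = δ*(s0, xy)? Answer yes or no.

State sequence: s0 -1-> s5 -1-> s4 -0-> s4

After x (step 2): s4. After xy (step 3): s4.
They match, so y = 0 drives N around a cycle from s4 back to itself; pumping y any number of times keeps N in s4 before reading z, and xyⁱz ∈ L(N) for every i ≥ 0.

yes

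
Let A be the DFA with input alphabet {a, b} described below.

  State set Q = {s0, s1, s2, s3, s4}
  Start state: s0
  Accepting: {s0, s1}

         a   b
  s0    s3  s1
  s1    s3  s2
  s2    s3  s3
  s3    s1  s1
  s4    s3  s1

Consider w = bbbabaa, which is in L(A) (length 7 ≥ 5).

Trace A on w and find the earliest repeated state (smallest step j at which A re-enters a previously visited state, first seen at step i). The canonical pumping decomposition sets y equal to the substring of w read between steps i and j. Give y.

State sequence: s0 -b-> s1 -b-> s2 -b-> s3 -a-> s1 -b-> s2 -a-> s3 -a-> s1
First repeat at step 4: s1 was already visited.

So i = 1, j = 4, giving x = w[0:1] = b, y = w[1:4] = bba, z = w[4:7] = baa.
Check: |xy| = 4 ≤ 5 and |y| = 3 ≥ 1. Reading y takes A from s1 back to s1, so every xyⁱz is accepted.

bba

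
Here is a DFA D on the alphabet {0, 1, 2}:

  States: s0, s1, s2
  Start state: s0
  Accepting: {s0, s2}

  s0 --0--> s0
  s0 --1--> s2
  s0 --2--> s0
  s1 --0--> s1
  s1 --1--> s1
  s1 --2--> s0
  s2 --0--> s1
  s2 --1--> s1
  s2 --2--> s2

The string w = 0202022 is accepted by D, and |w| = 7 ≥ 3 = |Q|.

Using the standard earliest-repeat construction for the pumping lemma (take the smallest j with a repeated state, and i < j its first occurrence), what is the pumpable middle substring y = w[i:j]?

Run of D on w = 0 2 0 2 0 2 2:
  step 0: s0  (start)
  step 1: s0  (read 0: s0→s0)   ← first repeat (s0 seen earlier)
  step 2: s0  (read 2: s0→s0)
  step 3: s0  (read 0: s0→s0)
  step 4: s0  (read 2: s0→s0)
  step 5: s0  (read 0: s0→s0)
  step 6: s0  (read 2: s0→s0)
  step 7: s0  (read 2: s0→s0)

So i = 0, j = 1, giving x = w[0:0] = ε, y = w[0:1] = 0, z = w[1:7] = 202022.
Check: |xy| = 1 ≤ 3 and |y| = 1 ≥ 1. Reading y takes D from s0 back to s0, so every xyⁱz is accepted.

0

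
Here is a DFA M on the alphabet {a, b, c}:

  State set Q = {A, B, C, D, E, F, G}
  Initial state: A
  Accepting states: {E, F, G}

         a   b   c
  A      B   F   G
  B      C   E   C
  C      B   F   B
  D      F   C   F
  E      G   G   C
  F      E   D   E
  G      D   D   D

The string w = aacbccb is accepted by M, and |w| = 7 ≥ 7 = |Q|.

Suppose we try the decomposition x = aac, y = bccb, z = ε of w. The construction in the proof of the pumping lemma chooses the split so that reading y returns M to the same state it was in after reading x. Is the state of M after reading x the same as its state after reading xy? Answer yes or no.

State sequence: A -a-> B -a-> C -c-> B -b-> E -c-> C -c-> B -b-> E

After x (step 3): B. After xy (step 7): E.
They differ (B ≠ E), so y is not a cycle from the state after x; this split is not the one the pumping-lemma construction produces, and pumping y need not keep the string in L(M).

no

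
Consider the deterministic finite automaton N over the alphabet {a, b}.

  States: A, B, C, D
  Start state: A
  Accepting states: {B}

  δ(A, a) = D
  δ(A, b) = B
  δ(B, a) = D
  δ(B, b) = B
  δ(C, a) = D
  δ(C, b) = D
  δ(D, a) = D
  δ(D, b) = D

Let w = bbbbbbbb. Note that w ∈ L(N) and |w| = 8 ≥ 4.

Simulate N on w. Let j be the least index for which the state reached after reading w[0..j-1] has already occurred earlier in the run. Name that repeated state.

Run of N on w = b b b b b b b b:
  step 0: A  (start)
  step 1: B  (read b: A→B)
  step 2: B  (read b: B→B)   ← first repeat (B seen earlier)
  step 3: B  (read b: B→B)
  step 4: B  (read b: B→B)
  step 5: B  (read b: B→B)
  step 6: B  (read b: B→B)
  step 7: B  (read b: B→B)
  step 8: B  (read b: B→B)

The earliest repeat is at step j = 2: N is in B, which it already visited at step i = 1.

B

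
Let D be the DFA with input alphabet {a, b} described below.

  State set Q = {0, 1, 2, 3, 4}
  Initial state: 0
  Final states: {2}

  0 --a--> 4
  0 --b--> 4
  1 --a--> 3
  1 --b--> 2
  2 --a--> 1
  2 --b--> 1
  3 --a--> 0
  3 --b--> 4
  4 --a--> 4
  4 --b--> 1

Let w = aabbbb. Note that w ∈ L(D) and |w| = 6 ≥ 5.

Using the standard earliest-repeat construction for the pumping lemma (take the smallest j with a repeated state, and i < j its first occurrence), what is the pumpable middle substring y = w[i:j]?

a

Run of D on w = a a b b b b:
  step 0: 0  (start)
  step 1: 4  (read a: 0→4)
  step 2: 4  (read a: 4→4)   ← first repeat (4 seen earlier)
  step 3: 1  (read b: 4→1)
  step 4: 2  (read b: 1→2)
  step 5: 1  (read b: 2→1)
  step 6: 2  (read b: 1→2)

So i = 1, j = 2, giving x = w[0:1] = a, y = w[1:2] = a, z = w[2:6] = bbbb.
Check: |xy| = 2 ≤ 5 and |y| = 1 ≥ 1. Reading y takes D from 4 back to 4, so every xyⁱz is accepted.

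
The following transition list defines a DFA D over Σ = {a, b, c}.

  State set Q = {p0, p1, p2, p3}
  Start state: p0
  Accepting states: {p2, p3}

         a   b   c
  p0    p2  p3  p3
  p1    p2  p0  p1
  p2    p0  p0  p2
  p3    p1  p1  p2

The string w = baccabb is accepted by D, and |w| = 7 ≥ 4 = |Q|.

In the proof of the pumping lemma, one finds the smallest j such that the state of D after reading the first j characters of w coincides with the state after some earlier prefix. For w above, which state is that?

Run of D on w = b a c c a b b:
  step 0: p0  (start)
  step 1: p3  (read b: p0→p3)
  step 2: p1  (read a: p3→p1)
  step 3: p1  (read c: p1→p1)   ← first repeat (p1 seen earlier)
  step 4: p1  (read c: p1→p1)
  step 5: p2  (read a: p1→p2)
  step 6: p0  (read b: p2→p0)
  step 7: p3  (read b: p0→p3)

The earliest repeat is at step j = 3: D is in p1, which it already visited at step i = 2.
Pumping length from the standard proof: p = 4 (the number of states). The repeated state found above gives |xy| = j ≤ 4 and |y| = j − i ≥ 1.

p1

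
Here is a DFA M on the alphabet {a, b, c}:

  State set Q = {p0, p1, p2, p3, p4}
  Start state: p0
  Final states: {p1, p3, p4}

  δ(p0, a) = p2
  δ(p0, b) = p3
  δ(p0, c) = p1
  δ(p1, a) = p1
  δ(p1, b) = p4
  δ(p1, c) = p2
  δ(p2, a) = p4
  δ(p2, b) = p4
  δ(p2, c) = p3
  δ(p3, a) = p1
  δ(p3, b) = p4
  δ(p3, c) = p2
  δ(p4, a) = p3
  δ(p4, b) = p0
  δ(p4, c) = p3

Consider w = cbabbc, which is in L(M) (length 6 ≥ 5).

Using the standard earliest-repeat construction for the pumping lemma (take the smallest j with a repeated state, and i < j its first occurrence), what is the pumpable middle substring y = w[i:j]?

Run of M on w = c b a b b c:
  step 0: p0  (start)
  step 1: p1  (read c: p0→p1)
  step 2: p4  (read b: p1→p4)
  step 3: p3  (read a: p4→p3)
  step 4: p4  (read b: p3→p4)   ← first repeat (p4 seen earlier)
  step 5: p0  (read b: p4→p0)
  step 6: p1  (read c: p0→p1)

So i = 2, j = 4, giving x = w[0:2] = cb, y = w[2:4] = ab, z = w[4:6] = bc.
Check: |xy| = 4 ≤ 5 and |y| = 2 ≥ 1. Reading y takes M from p4 back to p4, so every xyⁱz is accepted.
Pumping length from the standard proof: p = 5 (the number of states). The repeated state found above gives |xy| = j ≤ 5 and |y| = j − i ≥ 1.

ab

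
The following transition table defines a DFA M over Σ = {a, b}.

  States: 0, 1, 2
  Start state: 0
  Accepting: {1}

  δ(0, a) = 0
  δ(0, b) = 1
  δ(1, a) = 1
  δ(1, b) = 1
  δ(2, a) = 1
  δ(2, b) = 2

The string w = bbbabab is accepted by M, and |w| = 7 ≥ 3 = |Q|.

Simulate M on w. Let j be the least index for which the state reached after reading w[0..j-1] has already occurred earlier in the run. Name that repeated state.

1

Run of M on w = b b b a b a b:
  step 0: 0  (start)
  step 1: 1  (read b: 0→1)
  step 2: 1  (read b: 1→1)   ← first repeat (1 seen earlier)
  step 3: 1  (read b: 1→1)
  step 4: 1  (read a: 1→1)
  step 5: 1  (read b: 1→1)
  step 6: 1  (read a: 1→1)
  step 7: 1  (read b: 1→1)

The earliest repeat is at step j = 2: M is in 1, which it already visited at step i = 1.
The DFA has 3 states, so the proof of the pumping lemma guarantees a repeated state among the first 3+1 visited; the segment between the two visits is the pumpable y.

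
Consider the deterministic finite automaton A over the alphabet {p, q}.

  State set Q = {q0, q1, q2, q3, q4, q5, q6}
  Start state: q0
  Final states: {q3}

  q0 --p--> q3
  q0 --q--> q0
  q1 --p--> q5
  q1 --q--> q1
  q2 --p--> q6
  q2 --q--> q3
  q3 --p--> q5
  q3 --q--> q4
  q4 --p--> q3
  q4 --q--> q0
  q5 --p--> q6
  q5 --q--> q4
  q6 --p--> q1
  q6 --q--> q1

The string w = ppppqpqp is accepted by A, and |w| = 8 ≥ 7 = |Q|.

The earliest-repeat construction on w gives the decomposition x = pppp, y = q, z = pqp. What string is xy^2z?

ppppqqpqp

xy^2z = pppp·q·q·pqp = ppppqqpqp.
Reading y = q takes A from q1 back to q1, so after x·y·y the machine is still in q1, and z then leads to the accepting state q3. Hence ppppqqpqp ∈ L(A).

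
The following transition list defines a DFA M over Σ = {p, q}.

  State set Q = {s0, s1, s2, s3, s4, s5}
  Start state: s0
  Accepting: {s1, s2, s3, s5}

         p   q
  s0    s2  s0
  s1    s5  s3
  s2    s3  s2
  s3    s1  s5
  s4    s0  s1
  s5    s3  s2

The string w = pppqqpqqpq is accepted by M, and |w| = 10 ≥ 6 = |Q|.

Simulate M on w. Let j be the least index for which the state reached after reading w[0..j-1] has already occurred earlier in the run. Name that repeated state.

Run of M on w = p p p q q p q q p q:
  step 0: s0  (start)
  step 1: s2  (read p: s0→s2)
  step 2: s3  (read p: s2→s3)
  step 3: s1  (read p: s3→s1)
  step 4: s3  (read q: s1→s3)   ← first repeat (s3 seen earlier)
  step 5: s5  (read q: s3→s5)
  step 6: s3  (read p: s5→s3)
  step 7: s5  (read q: s3→s5)
  step 8: s2  (read q: s5→s2)
  step 9: s3  (read p: s2→s3)
  step 10: s5  (read q: s3→s5)

The earliest repeat is at step j = 4: M is in s3, which it already visited at step i = 2.

s3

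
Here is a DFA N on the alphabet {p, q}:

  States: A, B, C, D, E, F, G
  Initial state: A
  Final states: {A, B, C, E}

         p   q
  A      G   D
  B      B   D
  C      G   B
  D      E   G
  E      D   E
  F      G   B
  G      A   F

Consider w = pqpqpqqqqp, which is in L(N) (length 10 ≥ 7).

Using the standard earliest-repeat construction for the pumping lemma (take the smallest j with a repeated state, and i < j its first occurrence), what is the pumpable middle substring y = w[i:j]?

qp

Run of N on w = p q p q p q q q q p:
  step 0: A  (start)
  step 1: G  (read p: A→G)
  step 2: F  (read q: G→F)
  step 3: G  (read p: F→G)   ← first repeat (G seen earlier)
  step 4: F  (read q: G→F)
  step 5: G  (read p: F→G)
  step 6: F  (read q: G→F)
  step 7: B  (read q: F→B)
  step 8: D  (read q: B→D)
  step 9: G  (read q: D→G)
  step 10: A  (read p: G→A)

So i = 1, j = 3, giving x = w[0:1] = p, y = w[1:3] = qp, z = w[3:10] = qpqqqqp.
Check: |xy| = 3 ≤ 7 and |y| = 2 ≥ 1. Reading y takes N from G back to G, so every xyⁱz is accepted.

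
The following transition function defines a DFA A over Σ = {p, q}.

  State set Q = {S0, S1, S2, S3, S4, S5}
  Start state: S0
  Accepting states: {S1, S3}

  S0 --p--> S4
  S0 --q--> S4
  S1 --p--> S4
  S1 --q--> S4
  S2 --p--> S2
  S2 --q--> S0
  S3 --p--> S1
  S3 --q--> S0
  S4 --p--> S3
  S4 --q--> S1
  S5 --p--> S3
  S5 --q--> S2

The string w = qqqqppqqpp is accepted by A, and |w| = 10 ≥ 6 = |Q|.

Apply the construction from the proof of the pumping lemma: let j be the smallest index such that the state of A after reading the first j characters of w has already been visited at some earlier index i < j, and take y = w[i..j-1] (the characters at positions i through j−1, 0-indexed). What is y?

State sequence: S0 -q-> S4 -q-> S1 -q-> S4 -q-> S1 -p-> S4 -p-> S3 -q-> S0 -q-> S4 -p-> S3 -p-> S1
First repeat at step 3: S4 was already visited.

So i = 1, j = 3, giving x = w[0:1] = q, y = w[1:3] = qq, z = w[3:10] = qppqqpp.
Check: |xy| = 3 ≤ 6 and |y| = 2 ≥ 1. Reading y takes A from S4 back to S4, so every xyⁱz is accepted.

qq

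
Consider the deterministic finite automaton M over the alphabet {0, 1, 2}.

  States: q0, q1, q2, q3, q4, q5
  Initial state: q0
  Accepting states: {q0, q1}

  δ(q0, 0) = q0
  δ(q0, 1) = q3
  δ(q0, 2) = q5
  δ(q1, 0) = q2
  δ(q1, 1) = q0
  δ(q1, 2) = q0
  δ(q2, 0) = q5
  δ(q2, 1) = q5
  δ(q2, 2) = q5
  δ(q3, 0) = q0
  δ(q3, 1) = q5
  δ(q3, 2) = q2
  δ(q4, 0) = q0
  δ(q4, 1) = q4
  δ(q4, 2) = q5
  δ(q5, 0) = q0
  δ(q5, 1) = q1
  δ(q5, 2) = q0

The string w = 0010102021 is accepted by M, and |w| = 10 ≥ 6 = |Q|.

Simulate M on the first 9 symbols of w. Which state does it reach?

q5

Run of M on the first 9 characters of w = 0 0 1 0 1 0 2 0 2:
  step 0: q0  (start)
  step 1: q0  (read 0: q0→q0)
  step 2: q0  (read 0: q0→q0)
  step 3: q3  (read 1: q0→q3)
  step 4: q0  (read 0: q3→q0)
  step 5: q3  (read 1: q0→q3)
  step 6: q0  (read 0: q3→q0)
  step 7: q5  (read 2: q0→q5)
  step 8: q0  (read 0: q5→q0)
  step 9: q5  (read 2: q0→q5)

After reading 9 characters, M is in state q5.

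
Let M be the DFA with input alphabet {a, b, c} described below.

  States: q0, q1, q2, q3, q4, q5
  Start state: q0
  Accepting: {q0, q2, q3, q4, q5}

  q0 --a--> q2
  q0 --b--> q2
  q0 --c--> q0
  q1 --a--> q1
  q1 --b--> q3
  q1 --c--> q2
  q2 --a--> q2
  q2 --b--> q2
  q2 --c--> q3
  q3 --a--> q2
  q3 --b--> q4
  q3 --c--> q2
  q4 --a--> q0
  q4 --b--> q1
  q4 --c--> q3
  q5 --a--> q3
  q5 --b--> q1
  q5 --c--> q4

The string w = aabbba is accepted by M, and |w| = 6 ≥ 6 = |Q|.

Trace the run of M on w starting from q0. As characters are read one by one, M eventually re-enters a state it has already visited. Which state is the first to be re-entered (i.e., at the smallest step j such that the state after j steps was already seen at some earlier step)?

State sequence: q0 -a-> q2 -a-> q2 -b-> q2 -b-> q2 -b-> q2 -a-> q2
First repeat at step 2: q2 was already visited.

The earliest repeat is at step j = 2: M is in q2, which it already visited at step i = 1.
Since M has 6 states, any run of length ≥ 6 visits 6+1 states, so by pigeonhole some state repeats within the first 6 steps — that repeat gives the pumpable loop.

q2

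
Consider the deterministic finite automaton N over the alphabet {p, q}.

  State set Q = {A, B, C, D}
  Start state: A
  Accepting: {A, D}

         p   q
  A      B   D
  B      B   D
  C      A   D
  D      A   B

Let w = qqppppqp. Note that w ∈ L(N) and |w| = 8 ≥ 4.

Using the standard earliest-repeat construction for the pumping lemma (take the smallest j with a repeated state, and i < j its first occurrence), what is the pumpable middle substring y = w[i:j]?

p

Run of N on w = q q p p p p q p:
  step 0: A  (start)
  step 1: D  (read q: A→D)
  step 2: B  (read q: D→B)
  step 3: B  (read p: B→B)   ← first repeat (B seen earlier)
  step 4: B  (read p: B→B)
  step 5: B  (read p: B→B)
  step 6: B  (read p: B→B)
  step 7: D  (read q: B→D)
  step 8: A  (read p: D→A)

So i = 2, j = 3, giving x = w[0:2] = qq, y = w[2:3] = p, z = w[3:8] = pppqp.
Check: |xy| = 3 ≤ 4 and |y| = 1 ≥ 1. Reading y takes N from B back to B, so every xyⁱz is accepted.
Pumping length from the standard proof: p = 4 (the number of states). The repeated state found above gives |xy| = j ≤ 4 and |y| = j − i ≥ 1.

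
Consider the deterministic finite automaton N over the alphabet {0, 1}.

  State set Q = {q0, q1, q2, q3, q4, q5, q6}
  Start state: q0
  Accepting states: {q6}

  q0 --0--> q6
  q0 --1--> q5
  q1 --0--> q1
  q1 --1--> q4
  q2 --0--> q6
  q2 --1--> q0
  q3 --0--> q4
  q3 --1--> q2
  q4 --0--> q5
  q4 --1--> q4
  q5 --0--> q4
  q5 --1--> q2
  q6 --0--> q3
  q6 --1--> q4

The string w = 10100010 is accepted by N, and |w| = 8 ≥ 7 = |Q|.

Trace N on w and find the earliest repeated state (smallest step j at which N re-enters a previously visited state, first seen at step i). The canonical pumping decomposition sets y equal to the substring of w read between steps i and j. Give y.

Run of N on w = 1 0 1 0 0 0 1 0:
  step 0: q0  (start)
  step 1: q5  (read 1: q0→q5)
  step 2: q4  (read 0: q5→q4)
  step 3: q4  (read 1: q4→q4)   ← first repeat (q4 seen earlier)
  step 4: q5  (read 0: q4→q5)
  step 5: q4  (read 0: q5→q4)
  step 6: q5  (read 0: q4→q5)
  step 7: q2  (read 1: q5→q2)
  step 8: q6  (read 0: q2→q6)

So i = 2, j = 3, giving x = w[0:2] = 10, y = w[2:3] = 1, z = w[3:8] = 00010.
Check: |xy| = 3 ≤ 7 and |y| = 1 ≥ 1. Reading y takes N from q4 back to q4, so every xyⁱz is accepted.

1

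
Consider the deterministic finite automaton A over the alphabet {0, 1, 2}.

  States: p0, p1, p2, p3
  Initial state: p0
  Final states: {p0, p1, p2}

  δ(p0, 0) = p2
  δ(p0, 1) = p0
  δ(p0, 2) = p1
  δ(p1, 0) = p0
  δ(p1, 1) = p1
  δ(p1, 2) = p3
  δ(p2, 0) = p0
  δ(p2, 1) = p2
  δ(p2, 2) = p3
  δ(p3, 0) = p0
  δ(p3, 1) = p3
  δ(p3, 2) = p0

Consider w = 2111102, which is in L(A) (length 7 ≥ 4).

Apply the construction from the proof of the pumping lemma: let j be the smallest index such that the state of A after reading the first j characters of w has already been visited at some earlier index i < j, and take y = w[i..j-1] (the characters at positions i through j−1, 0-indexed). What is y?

1

State sequence: p0 -2-> p1 -1-> p1 -1-> p1 -1-> p1 -1-> p1 -0-> p0 -2-> p1
First repeat at step 2: p1 was already visited.

So i = 1, j = 2, giving x = w[0:1] = 2, y = w[1:2] = 1, z = w[2:7] = 11102.
Check: |xy| = 2 ≤ 4 and |y| = 1 ≥ 1. Reading y takes A from p1 back to p1, so every xyⁱz is accepted.
The DFA has 4 states, so the proof of the pumping lemma guarantees a repeated state among the first 4+1 visited; the segment between the two visits is the pumpable y.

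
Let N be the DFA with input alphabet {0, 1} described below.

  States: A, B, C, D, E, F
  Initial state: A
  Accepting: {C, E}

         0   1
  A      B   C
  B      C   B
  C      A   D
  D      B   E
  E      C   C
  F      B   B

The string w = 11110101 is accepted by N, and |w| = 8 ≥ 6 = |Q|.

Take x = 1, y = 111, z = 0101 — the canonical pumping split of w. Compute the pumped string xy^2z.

11111110101

xy^2z = 1·111·111·0101 = 11111110101.
Reading y = 111 takes N from C back to C, so after x·y·y the machine is still in C, and z then leads to the accepting state C. Hence 11111110101 ∈ L(N).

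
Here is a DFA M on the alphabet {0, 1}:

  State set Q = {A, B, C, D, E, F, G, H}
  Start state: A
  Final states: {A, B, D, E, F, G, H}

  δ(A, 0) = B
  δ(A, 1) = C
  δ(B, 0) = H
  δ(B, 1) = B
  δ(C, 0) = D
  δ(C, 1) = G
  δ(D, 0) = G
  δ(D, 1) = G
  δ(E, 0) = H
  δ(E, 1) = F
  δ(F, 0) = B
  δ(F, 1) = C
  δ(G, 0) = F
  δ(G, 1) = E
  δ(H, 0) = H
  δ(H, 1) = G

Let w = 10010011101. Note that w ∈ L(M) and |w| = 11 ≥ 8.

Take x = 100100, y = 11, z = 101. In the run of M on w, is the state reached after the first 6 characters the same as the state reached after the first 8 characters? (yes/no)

no

Run of M on the first 8 characters of w = 1 0 0 1 0 0 1 1:
  step 0: A  (start)
  step 1: C  (read 1: A→C)
  step 2: D  (read 0: C→D)
  step 3: G  (read 0: D→G)
  step 4: E  (read 1: G→E)
  step 5: H  (read 0: E→H)
  step 6: H  (read 0: H→H)
  step 7: G  (read 1: H→G)
  step 8: E  (read 1: G→E)

After x (step 6): H. After xy (step 8): E.
They differ (H ≠ E), so y is not a cycle from the state after x; this split is not the one the pumping-lemma construction produces, and pumping y need not keep the string in L(M).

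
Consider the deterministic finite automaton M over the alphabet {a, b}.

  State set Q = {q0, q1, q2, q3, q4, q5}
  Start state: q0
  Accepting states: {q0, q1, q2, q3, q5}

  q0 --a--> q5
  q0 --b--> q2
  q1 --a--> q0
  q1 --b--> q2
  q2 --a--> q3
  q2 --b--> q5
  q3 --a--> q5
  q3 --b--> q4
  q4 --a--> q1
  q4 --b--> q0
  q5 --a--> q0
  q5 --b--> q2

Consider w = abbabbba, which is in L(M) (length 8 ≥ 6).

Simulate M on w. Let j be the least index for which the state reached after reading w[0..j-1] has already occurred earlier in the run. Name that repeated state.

State sequence: q0 -a-> q5 -b-> q2 -b-> q5 -a-> q0 -b-> q2 -b-> q5 -b-> q2 -a-> q3
First repeat at step 3: q5 was already visited.

The earliest repeat is at step j = 3: M is in q5, which it already visited at step i = 1.
Pumping length from the standard proof: p = 6 (the number of states). The repeated state found above gives |xy| = j ≤ 6 and |y| = j − i ≥ 1.

q5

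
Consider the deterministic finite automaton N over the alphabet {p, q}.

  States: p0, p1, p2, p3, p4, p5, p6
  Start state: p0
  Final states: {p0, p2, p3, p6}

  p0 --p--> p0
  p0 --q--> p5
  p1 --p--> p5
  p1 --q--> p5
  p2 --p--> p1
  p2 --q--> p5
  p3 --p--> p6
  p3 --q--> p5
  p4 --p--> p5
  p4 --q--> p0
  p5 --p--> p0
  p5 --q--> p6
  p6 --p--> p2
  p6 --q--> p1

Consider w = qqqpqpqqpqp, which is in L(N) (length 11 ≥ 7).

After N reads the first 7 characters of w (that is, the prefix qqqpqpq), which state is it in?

State sequence: p0 -q-> p5 -q-> p6 -q-> p1 -p-> p5 -q-> p6 -p-> p2 -q-> p5

After reading 7 characters, N is in state p5.
(This kind of state-tracing is the core of the pumping-lemma construction: with 7 states, pigeonhole forces a repeat within the first 7 steps.)

p5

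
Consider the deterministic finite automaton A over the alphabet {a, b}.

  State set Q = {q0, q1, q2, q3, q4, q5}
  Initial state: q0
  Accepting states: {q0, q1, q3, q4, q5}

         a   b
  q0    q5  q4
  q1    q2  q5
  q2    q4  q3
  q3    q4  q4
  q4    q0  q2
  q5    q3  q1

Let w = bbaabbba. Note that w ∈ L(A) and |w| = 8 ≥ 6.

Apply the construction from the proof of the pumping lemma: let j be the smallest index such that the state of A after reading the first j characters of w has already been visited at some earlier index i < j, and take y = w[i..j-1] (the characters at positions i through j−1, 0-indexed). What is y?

Run of A on w = b b a a b b b a:
  step 0: q0  (start)
  step 1: q4  (read b: q0→q4)
  step 2: q2  (read b: q4→q2)
  step 3: q4  (read a: q2→q4)   ← first repeat (q4 seen earlier)
  step 4: q0  (read a: q4→q0)
  step 5: q4  (read b: q0→q4)
  step 6: q2  (read b: q4→q2)
  step 7: q3  (read b: q2→q3)
  step 8: q4  (read a: q3→q4)

So i = 1, j = 3, giving x = w[0:1] = b, y = w[1:3] = ba, z = w[3:8] = abbba.
Check: |xy| = 3 ≤ 6 and |y| = 2 ≥ 1. Reading y takes A from q4 back to q4, so every xyⁱz is accepted.

ba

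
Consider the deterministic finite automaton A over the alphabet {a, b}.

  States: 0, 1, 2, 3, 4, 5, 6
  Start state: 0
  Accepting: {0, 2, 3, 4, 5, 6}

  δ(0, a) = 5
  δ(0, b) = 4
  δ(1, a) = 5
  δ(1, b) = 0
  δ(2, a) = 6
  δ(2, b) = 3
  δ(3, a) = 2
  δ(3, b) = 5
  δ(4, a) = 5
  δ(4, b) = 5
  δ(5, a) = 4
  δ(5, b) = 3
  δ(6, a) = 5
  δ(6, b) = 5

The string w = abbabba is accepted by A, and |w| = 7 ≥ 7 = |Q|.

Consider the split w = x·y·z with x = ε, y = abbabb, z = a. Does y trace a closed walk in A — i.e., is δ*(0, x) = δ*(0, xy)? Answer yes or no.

no

Run of A on the first 6 characters of w = a b b a b b:
  step 0: 0  (start)
  step 1: 5  (read a: 0→5)
  step 2: 3  (read b: 5→3)
  step 3: 5  (read b: 3→5)
  step 4: 4  (read a: 5→4)
  step 5: 5  (read b: 4→5)
  step 6: 3  (read b: 5→3)

After x (step 0): 0. After xy (step 6): 3.
They differ (0 ≠ 3), so y is not a cycle from the state after x; this split is not the one the pumping-lemma construction produces, and pumping y need not keep the string in L(A).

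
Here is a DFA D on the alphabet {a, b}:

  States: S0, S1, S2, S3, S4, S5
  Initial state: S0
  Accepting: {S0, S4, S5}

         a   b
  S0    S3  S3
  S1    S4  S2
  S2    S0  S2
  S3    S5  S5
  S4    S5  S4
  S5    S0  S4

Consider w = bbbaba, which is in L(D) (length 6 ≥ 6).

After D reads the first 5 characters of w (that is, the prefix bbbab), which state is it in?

S4

State sequence: S0 -b-> S3 -b-> S5 -b-> S4 -a-> S5 -b-> S4

After reading 5 characters, D is in state S4.
(This kind of state-tracing is the core of the pumping-lemma construction: with 6 states, pigeonhole forces a repeat within the first 6 steps.)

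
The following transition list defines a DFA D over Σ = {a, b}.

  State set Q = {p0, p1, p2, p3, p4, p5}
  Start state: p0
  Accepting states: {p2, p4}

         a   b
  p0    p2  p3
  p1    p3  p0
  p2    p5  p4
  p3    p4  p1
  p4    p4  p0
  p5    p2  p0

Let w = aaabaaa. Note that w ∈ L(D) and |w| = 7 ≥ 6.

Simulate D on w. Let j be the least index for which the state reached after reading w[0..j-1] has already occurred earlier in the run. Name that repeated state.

p2

State sequence: p0 -a-> p2 -a-> p5 -a-> p2 -b-> p4 -a-> p4 -a-> p4 -a-> p4
First repeat at step 3: p2 was already visited.

The earliest repeat is at step j = 3: D is in p2, which it already visited at step i = 1.
With |Q| = 6, pigeonhole forces a state repeat no later than step 6; the substring read between the first and second visits to that state can be pumped.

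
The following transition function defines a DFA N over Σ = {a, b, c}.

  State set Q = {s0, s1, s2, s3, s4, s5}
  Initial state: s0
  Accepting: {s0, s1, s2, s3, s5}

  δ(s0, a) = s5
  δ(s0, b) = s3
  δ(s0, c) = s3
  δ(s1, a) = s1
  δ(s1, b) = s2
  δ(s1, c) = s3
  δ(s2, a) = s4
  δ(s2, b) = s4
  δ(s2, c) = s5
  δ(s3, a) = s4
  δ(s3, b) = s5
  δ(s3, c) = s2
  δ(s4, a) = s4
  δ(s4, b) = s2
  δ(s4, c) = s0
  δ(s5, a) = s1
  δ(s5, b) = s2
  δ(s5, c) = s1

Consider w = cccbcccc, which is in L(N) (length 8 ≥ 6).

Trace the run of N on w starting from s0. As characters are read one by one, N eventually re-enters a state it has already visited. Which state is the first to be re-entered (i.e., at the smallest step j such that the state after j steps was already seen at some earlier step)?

Run of N on w = c c c b c c c c:
  step 0: s0  (start)
  step 1: s3  (read c: s0→s3)
  step 2: s2  (read c: s3→s2)
  step 3: s5  (read c: s2→s5)
  step 4: s2  (read b: s5→s2)   ← first repeat (s2 seen earlier)
  step 5: s5  (read c: s2→s5)
  step 6: s1  (read c: s5→s1)
  step 7: s3  (read c: s1→s3)
  step 8: s2  (read c: s3→s2)

The earliest repeat is at step j = 4: N is in s2, which it already visited at step i = 2.
The DFA has 6 states, so the proof of the pumping lemma guarantees a repeated state among the first 6+1 visited; the segment between the two visits is the pumpable y.

s2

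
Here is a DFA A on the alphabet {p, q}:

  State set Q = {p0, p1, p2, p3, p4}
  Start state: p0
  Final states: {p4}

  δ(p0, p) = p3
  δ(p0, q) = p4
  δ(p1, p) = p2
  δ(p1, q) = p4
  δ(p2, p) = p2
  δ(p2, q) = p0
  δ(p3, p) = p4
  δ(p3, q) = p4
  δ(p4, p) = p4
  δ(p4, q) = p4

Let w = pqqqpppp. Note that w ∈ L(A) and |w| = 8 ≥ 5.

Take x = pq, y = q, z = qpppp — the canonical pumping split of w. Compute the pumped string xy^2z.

pqqqqpppp

xy^2z = pq·q·q·qpppp = pqqqqpppp.
Reading y = q takes A from p4 back to p4, so after x·y·y the machine is still in p4, and z then leads to the accepting state p4. Hence pqqqqpppp ∈ L(A).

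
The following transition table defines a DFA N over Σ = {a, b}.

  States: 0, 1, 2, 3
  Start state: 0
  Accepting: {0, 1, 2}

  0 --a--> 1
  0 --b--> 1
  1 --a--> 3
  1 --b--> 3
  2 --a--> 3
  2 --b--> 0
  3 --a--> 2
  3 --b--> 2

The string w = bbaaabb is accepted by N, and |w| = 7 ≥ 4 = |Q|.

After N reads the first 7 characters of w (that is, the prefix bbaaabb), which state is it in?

1

State sequence: 0 -b-> 1 -b-> 3 -a-> 2 -a-> 3 -a-> 2 -b-> 0 -b-> 1

After reading 7 characters, N is in state 1.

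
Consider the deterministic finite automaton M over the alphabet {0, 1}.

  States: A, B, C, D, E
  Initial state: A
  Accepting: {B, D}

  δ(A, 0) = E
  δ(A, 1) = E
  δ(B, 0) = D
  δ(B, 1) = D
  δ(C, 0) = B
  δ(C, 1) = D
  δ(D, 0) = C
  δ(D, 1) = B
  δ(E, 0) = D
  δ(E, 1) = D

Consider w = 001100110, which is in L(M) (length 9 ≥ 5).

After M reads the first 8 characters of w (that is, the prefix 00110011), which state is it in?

B

Run of M on the first 8 characters of w = 0 0 1 1 0 0 1 1:
  step 0: A  (start)
  step 1: E  (read 0: A→E)
  step 2: D  (read 0: E→D)
  step 3: B  (read 1: D→B)
  step 4: D  (read 1: B→D)
  step 5: C  (read 0: D→C)
  step 6: B  (read 0: C→B)
  step 7: D  (read 1: B→D)
  step 8: B  (read 1: D→B)

After reading 8 characters, M is in state B.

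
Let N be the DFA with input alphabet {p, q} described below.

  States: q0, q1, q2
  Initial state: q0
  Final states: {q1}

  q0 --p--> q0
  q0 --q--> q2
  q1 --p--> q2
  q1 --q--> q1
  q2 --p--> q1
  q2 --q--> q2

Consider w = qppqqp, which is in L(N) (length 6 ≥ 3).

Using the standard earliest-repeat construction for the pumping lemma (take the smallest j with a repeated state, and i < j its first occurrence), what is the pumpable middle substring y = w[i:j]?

pp

State sequence: q0 -q-> q2 -p-> q1 -p-> q2 -q-> q2 -q-> q2 -p-> q1
First repeat at step 3: q2 was already visited.

So i = 1, j = 3, giving x = w[0:1] = q, y = w[1:3] = pp, z = w[3:6] = qqp.
Check: |xy| = 3 ≤ 3 and |y| = 2 ≥ 1. Reading y takes N from q2 back to q2, so every xyⁱz is accepted.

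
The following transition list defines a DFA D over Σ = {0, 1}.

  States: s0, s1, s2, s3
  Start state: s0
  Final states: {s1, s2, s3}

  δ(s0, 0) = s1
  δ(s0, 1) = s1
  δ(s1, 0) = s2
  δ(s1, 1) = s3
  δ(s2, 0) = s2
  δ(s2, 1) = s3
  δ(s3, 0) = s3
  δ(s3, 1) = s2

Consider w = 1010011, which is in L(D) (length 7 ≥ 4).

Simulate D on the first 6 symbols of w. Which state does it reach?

s2

State sequence: s0 -1-> s1 -0-> s2 -1-> s3 -0-> s3 -0-> s3 -1-> s2

After reading 6 characters, D is in state s2.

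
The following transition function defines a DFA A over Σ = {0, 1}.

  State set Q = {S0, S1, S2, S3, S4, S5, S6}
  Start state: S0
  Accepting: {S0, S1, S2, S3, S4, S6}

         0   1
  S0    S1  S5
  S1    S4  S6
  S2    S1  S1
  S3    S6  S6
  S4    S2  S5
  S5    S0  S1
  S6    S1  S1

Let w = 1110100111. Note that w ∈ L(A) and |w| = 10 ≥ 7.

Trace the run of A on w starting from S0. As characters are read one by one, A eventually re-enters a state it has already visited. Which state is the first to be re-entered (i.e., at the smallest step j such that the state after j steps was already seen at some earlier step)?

State sequence: S0 -1-> S5 -1-> S1 -1-> S6 -0-> S1 -1-> S6 -0-> S1 -0-> S4 -1-> S5 -1-> S1 -1-> S6
First repeat at step 4: S1 was already visited.

The earliest repeat is at step j = 4: A is in S1, which it already visited at step i = 2.
The DFA has 7 states, so the proof of the pumping lemma guarantees a repeated state among the first 7+1 visited; the segment between the two visits is the pumpable y.

S1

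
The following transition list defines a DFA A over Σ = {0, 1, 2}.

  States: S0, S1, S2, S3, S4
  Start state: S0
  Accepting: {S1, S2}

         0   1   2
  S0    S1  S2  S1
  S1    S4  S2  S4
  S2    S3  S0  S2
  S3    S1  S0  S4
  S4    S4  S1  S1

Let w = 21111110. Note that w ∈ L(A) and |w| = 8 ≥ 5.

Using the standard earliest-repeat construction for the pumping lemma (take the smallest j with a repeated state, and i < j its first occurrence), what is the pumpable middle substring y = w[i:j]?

Run of A on w = 2 1 1 1 1 1 1 0:
  step 0: S0  (start)
  step 1: S1  (read 2: S0→S1)
  step 2: S2  (read 1: S1→S2)
  step 3: S0  (read 1: S2→S0)   ← first repeat (S0 seen earlier)
  step 4: S2  (read 1: S0→S2)
  step 5: S0  (read 1: S2→S0)
  step 6: S2  (read 1: S0→S2)
  step 7: S0  (read 1: S2→S0)
  step 8: S1  (read 0: S0→S1)

So i = 0, j = 3, giving x = w[0:0] = ε, y = w[0:3] = 211, z = w[3:8] = 11110.
Check: |xy| = 3 ≤ 5 and |y| = 3 ≥ 1. Reading y takes A from S0 back to S0, so every xyⁱz is accepted.

211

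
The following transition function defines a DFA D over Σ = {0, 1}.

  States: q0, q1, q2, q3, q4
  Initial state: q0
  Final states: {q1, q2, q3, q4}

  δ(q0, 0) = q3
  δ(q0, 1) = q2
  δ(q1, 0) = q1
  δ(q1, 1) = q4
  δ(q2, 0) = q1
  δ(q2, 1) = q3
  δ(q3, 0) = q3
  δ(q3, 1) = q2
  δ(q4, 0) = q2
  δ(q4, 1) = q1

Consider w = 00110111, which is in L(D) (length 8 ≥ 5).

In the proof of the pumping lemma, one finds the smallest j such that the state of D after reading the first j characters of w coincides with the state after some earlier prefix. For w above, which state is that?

State sequence: q0 -0-> q3 -0-> q3 -1-> q2 -1-> q3 -0-> q3 -1-> q2 -1-> q3 -1-> q2
First repeat at step 2: q3 was already visited.

The earliest repeat is at step j = 2: D is in q3, which it already visited at step i = 1.

q3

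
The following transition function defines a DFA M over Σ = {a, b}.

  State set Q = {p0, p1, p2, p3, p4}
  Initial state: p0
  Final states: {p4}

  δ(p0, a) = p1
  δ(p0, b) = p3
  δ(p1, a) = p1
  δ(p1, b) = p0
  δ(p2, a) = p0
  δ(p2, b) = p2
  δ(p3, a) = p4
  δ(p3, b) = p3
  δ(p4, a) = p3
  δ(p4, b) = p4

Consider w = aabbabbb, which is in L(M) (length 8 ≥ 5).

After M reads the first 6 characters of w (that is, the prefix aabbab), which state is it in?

State sequence: p0 -a-> p1 -a-> p1 -b-> p0 -b-> p3 -a-> p4 -b-> p4

After reading 6 characters, M is in state p4.
(This kind of state-tracing is the core of the pumping-lemma construction: with 5 states, pigeonhole forces a repeat within the first 5 steps.)

p4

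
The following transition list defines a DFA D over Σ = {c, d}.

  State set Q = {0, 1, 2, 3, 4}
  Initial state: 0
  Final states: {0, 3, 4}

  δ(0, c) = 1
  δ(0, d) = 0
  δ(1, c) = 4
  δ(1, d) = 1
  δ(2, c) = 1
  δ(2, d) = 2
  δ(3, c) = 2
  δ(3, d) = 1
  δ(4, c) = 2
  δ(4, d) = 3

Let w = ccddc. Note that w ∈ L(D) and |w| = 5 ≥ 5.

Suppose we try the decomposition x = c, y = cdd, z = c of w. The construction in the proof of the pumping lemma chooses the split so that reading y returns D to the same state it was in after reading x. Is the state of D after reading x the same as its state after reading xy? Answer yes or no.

State sequence: 0 -c-> 1 -c-> 4 -d-> 3 -d-> 1

After x (step 1): 1. After xy (step 4): 1.
They match, so y = cdd drives D around a cycle from 1 back to itself; pumping y any number of times keeps D in 1 before reading z, and xyⁱz ∈ L(D) for every i ≥ 0.

yes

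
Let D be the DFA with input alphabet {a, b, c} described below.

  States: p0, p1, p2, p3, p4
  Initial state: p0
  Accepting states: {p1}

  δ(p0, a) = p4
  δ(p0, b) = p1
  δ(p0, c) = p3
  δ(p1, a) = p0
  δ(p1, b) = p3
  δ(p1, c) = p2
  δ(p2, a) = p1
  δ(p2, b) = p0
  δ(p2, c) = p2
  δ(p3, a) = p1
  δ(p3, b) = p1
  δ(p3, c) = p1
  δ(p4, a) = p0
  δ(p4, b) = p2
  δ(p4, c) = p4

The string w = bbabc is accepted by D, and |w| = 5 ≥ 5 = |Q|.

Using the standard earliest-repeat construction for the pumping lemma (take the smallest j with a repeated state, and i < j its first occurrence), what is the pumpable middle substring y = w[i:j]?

ba

State sequence: p0 -b-> p1 -b-> p3 -a-> p1 -b-> p3 -c-> p1
First repeat at step 3: p1 was already visited.

So i = 1, j = 3, giving x = w[0:1] = b, y = w[1:3] = ba, z = w[3:5] = bc.
Check: |xy| = 3 ≤ 5 and |y| = 2 ≥ 1. Reading y takes D from p1 back to p1, so every xyⁱz is accepted.
Pumping length from the standard proof: p = 5 (the number of states). The repeated state found above gives |xy| = j ≤ 5 and |y| = j − i ≥ 1.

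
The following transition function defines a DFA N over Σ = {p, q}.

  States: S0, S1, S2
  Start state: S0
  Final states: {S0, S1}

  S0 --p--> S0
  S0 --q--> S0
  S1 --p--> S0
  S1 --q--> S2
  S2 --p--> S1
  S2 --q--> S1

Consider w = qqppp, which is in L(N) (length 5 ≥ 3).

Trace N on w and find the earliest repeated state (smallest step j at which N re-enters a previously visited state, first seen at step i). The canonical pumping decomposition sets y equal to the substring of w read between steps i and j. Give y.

State sequence: S0 -q-> S0 -q-> S0 -p-> S0 -p-> S0 -p-> S0
First repeat at step 1: S0 was already visited.

So i = 0, j = 1, giving x = w[0:0] = ε, y = w[0:1] = q, z = w[1:5] = qppp.
Check: |xy| = 1 ≤ 3 and |y| = 1 ≥ 1. Reading y takes N from S0 back to S0, so every xyⁱz is accepted.
With |Q| = 3, pigeonhole forces a state repeat no later than step 3; the substring read between the first and second visits to that state can be pumped.

q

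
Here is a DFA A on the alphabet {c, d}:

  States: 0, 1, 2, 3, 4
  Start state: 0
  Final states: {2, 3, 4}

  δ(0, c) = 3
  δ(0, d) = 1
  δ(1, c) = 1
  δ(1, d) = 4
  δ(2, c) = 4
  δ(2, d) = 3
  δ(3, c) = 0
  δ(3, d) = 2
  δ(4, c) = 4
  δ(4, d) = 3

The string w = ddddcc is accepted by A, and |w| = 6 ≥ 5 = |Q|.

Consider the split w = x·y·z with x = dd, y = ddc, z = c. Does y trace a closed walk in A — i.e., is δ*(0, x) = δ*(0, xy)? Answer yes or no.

State sequence: 0 -d-> 1 -d-> 4 -d-> 3 -d-> 2 -c-> 4

After x (step 2): 4. After xy (step 5): 4.
They match, so y = ddc drives A around a cycle from 4 back to itself; pumping y any number of times keeps A in 4 before reading z, and xyⁱz ∈ L(A) for every i ≥ 0.

yes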